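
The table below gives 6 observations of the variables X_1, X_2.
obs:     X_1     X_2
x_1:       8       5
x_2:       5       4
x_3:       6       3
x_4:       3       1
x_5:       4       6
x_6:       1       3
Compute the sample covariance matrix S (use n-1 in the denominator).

Step 1 — column means:
  mean(X_1) = (8 + 5 + 6 + 3 + 4 + 1) / 6 = 27/6 = 4.5
  mean(X_2) = (5 + 4 + 3 + 1 + 6 + 3) / 6 = 22/6 = 3.6667

Step 2 — sample covariance S[i,j] = (1/(n-1)) · Σ_k (x_{k,i} - mean_i) · (x_{k,j} - mean_j), with n-1 = 5.
  S[X_1,X_1] = ((3.5)·(3.5) + (0.5)·(0.5) + (1.5)·(1.5) + (-1.5)·(-1.5) + (-0.5)·(-0.5) + (-3.5)·(-3.5)) / 5 = 29.5/5 = 5.9
  S[X_1,X_2] = ((3.5)·(1.3333) + (0.5)·(0.3333) + (1.5)·(-0.6667) + (-1.5)·(-2.6667) + (-0.5)·(2.3333) + (-3.5)·(-0.6667)) / 5 = 9/5 = 1.8
  S[X_2,X_2] = ((1.3333)·(1.3333) + (0.3333)·(0.3333) + (-0.6667)·(-0.6667) + (-2.6667)·(-2.6667) + (2.3333)·(2.3333) + (-0.6667)·(-0.6667)) / 5 = 15.3333/5 = 3.0667

S is symmetric (S[j,i] = S[i,j]). Assembling:

S = [[5.9, 1.8],
 [1.8, 3.0667]]


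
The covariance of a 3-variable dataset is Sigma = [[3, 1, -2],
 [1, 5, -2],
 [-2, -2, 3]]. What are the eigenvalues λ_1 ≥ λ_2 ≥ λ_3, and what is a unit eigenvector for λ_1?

Step 1 — characteristic polynomial p(λ) = det(λI - Sigma) = λ³ - tr·λ² + c_1·λ - det, where tr = trace, c_1 = sum of the principal 2×2 minors, det = det(Sigma):
  tr = 3 + 5 + 3 = 11,
  c_1 = (3·5 - (1)²) + (3·3 - (-2)²) + (5·3 - (-2)²) = 14 + 5 + 11 = 30,
  det = 3·(5·3 - (-2)²) - (1)·((1)·3 - (-2)·(-2)) + (-2)·((1)·(-2) - 5·(-2)) = 3·(11) - (1)·(-1) + (-2)·(8) = 18.
  So p(λ) = λ³ - 11λ² + 30λ - 18.
Step 2 — look for an integer root (rational root theorem: any rational root is an integer divisor of 18). Testing λ = 3:
  p(3) = 27 - 99 + 90 - 18 = 0  ✓
  Dividing out (λ - 3): p(λ) = (λ - 3)(λ² - 8λ + 6).
Step 3 — remaining eigenvalues from the quadratic λ² - 8λ + 6 = 0:
  Δ = 8² - 4·6 = 64 - 24 = 40,  λ = (8 ± √40)/2 = (8 ± 6.3246)/2 ≈ 7.1623 or 0.8377.
  Sorted: λ_1 = 7.1623,  λ_2 = 3,  λ_3 = 0.8377  (check: sum = 11 = tr ✓).

Step 4 — unit eigenvector for λ_1 ≈ 7.1623: v spans the null space of (Sigma - λ_1 I), whose rows are
  r_1 = (-4.1623, 1, -2),  r_2 = (1, -2.1623, -2),  r_3 = (-2, -2, -4.1623).
  v is orthogonal to every row, so take v ∝ r_1 × r_2 = ((1)·(-2) - (-2)·(-2.1623), (-2)·(1) - (-4.1623)·(-2), (-4.1623)·(-2.1623) - (1)·(1)) ≈ (-6.3246, -10.3246, 8).
  Rescale (multiply by -1 so the first nonzero entry is positive): u = (6.3246, 10.3246, -8).
  ||u|| = √((6.3246)² + (10.3246)² + (-8)²) = √(210.5964) ≈ 14.5119,  v_1 = u/||u|| ≈ (0.4358, 0.7115, -0.5513) (||v_1|| = 1).

λ_1 = 7.1623,  λ_2 = 3,  λ_3 = 0.8377;  v_1 ≈ (0.4358, 0.7115, -0.5513)


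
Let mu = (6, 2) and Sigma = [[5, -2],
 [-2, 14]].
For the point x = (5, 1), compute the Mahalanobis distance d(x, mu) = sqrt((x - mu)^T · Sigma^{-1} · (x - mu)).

Step 1 — centre the observation: (x - mu) = (-1, -1).

Step 2 — invert Sigma. det(Sigma) = 5·14 - (-2)² = 66.
  Sigma^{-1} = (1/det) · [[d, -b], [-b, a]] = [[0.2121, 0.0303],
 [0.0303, 0.0758]].

Step 3 — form the quadratic (x - mu)^T · Sigma^{-1} · (x - mu):
  Sigma^{-1} · (x - mu) = (-0.2424, -0.1061).
  (x - mu)^T · [Sigma^{-1} · (x - mu)] = (-1)·(-0.2424) + (-1)·(-0.1061) = 0.3485.

Step 4 — take square root: d = √(0.3485) ≈ 0.5903.

d(x, mu) = √(0.3485) ≈ 0.5903


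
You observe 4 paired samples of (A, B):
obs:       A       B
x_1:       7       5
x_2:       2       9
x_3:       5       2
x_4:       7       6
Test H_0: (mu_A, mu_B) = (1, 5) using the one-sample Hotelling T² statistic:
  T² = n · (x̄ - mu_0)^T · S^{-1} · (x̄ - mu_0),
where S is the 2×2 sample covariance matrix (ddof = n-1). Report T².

Step 1 — sample mean vector:
  mean(A) = (7 + 2 + 5 + 7) / 4 = 21/4 = 5.25
  mean(B) = (5 + 9 + 2 + 6) / 4 = 22/4 = 5.5
  x̄ = (5.25, 5.5),  deviation x̄ - mu_0 = (5.25, 5.5) - (1, 5) = (4.25, 0.5).

Step 2 — sample covariance matrix, S[i,j] = (1/(n-1)) · Σ_k (x_{k,i} - mean_i) · (x_{k,j} - mean_j), divisor n-1 = 3:
  S[A,A] = ((1.75)·(1.75) + (-3.25)·(-3.25) + (-0.25)·(-0.25) + (1.75)·(1.75)) / 3 = 16.75/3 = 5.5833
  S[A,B] = ((1.75)·(-0.5) + (-3.25)·(3.5) + (-0.25)·(-3.5) + (1.75)·(0.5)) / 3 = -10.5/3 = -3.5
  S[B,B] = ((-0.5)·(-0.5) + (3.5)·(3.5) + (-3.5)·(-3.5) + (0.5)·(0.5)) / 3 = 25/3 = 8.3333
  S = [[5.5833, -3.5],
 [-3.5, 8.3333]].

Step 3 — invert S. det(S) = 5.5833·8.3333 - (-3.5)² = 34.2778.
  S^{-1} = (1/det) · [[d, -b], [-b, a]] = [[0.2431, 0.1021],
 [0.1021, 0.1629]].

Step 4 — quadratic form (x̄ - mu_0)^T · S^{-1} · (x̄ - mu_0):
  S^{-1} · (x̄ - mu_0) = (1.0843, 0.5154),
  (x̄ - mu_0)^T · [...] = (4.25)·(1.0843) + (0.5)·(0.5154) = 4.8659.

Step 5 — scale by n: T² = 4 · 4.8659 = 19.4635.

T² ≈ 19.4635


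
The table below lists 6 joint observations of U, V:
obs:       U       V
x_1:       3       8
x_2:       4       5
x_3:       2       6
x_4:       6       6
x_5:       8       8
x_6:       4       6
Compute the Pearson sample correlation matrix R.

Step 1 — column means:
  mean(U) = (3 + 4 + 2 + 6 + 8 + 4) / 6 = 27/6 = 4.5
  mean(V) = (8 + 5 + 6 + 6 + 8 + 6) / 6 = 39/6 = 6.5

Step 2 — sample variances and covariances s[i,j] = (1/(n-1)) · Σ_k (x_{k,i} - mean_i) · (x_{k,j} - mean_j), with n-1 = 5:
  s[U,U] = ((-1.5)·(-1.5) + (-0.5)·(-0.5) + (-2.5)·(-2.5) + (1.5)·(1.5) + (3.5)·(3.5) + (-0.5)·(-0.5)) / 5 = 23.5/5 = 4.7
  s[U,V] = ((-1.5)·(1.5) + (-0.5)·(-1.5) + (-2.5)·(-0.5) + (1.5)·(-0.5) + (3.5)·(1.5) + (-0.5)·(-0.5)) / 5 = 4.5/5 = 0.9
  s[V,V] = ((1.5)·(1.5) + (-1.5)·(-1.5) + (-0.5)·(-0.5) + (-0.5)·(-0.5) + (1.5)·(1.5) + (-0.5)·(-0.5)) / 5 = 7.5/5 = 1.5
  Sample standard deviations s_i = √(s[i,i]):
  s(U) = √(4.7) = 2.1679
  s(V) = √(1.5) = 1.2247

Step 3 — r_{ij} = s_{ij} / (s_i · s_j):
  r[U,U] = 1 (diagonal).
  r[U,V] = 0.9 / (2.1679 · 1.2247) = 0.9 / 2.6552 = 0.339
  r[V,V] = 1 (diagonal).

R is symmetric with unit diagonal. Assembling:

R = [[1, 0.339],
 [0.339, 1]]


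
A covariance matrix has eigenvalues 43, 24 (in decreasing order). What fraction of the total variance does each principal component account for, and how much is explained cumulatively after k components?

Step 1 — total variance = trace(Sigma) = Σ λ_i = 43 + 24 = 67.

Step 2 — fraction explained by component i = λ_i / Σ λ:
  PC1: 43/67 = 0.6418
  PC2: 24/67 = 0.3582

Step 3 — cumulative fraction after k components = (λ_1 + ... + λ_k) / Σ λ:
  k = 1: 43/67 = 0.6418
  k = 2: (43 + 24)/67 = 67/67 = 1

Summary (fraction, with percent):

explained: PC1 0.6418 (64.18%), PC2 0.3582 (35.82%);  cumulative: 0.6418, 1


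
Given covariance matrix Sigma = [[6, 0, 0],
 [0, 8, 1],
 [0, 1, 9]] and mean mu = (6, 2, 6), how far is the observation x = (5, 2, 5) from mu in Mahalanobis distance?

Step 1 — centre the observation: (x - mu) = (-1, 0, -1).

Step 2 — invert Sigma (cofactor / det for 3×3, or solve directly):
  Sigma^{-1} = [[0.1667, 0, 0],
 [0, 0.1268, -0.0141],
 [0, -0.0141, 0.1127]].

Step 3 — form the quadratic (x - mu)^T · Sigma^{-1} · (x - mu):
  Sigma^{-1} · (x - mu) = (-0.1667, 0.0141, -0.1127).
  (x - mu)^T · [Sigma^{-1} · (x - mu)] = (-1)·(-0.1667) + (0)·(0.0141) + (-1)·(-0.1127) = 0.2793.

Step 4 — take square root: d = √(0.2793) ≈ 0.5285.

d(x, mu) = √(0.2793) ≈ 0.5285


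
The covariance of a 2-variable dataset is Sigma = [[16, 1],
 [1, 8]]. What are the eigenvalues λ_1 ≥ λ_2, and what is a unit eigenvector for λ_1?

Step 1 — characteristic polynomial of 2×2 Sigma:
  det(Sigma - λI) = λ² - trace · λ + det = 0.
  trace = 16 + 8 = 24, det = 16·8 - (1)² = 127.
Step 2 — discriminant:
  Δ = trace² - 4·det = 576 - 508 = 68.
Step 3 — eigenvalues:
  λ = (trace ± √Δ)/2 = (24 ± 8.2462)/2,
  λ_1 = 16.1231,  λ_2 = 7.8769.

Step 4 — unit eigenvector for λ_1: solve (Sigma - λ_1 I)v = 0. First row:
  (16 - 16.1231)·v_x + (1)·v_y = 0, i.e. (-0.1231)·v_x + (1)·v_y = 0,
  so v ∝ (b, λ_1 - a) = (1, 0.1231) = u.
  ||u|| = √((1)² + (0.1231)²) = √(1.0152) ≈ 1.0075,
  v_1 = u/||u|| ≈ (0.9925, 0.1222) (||v_1|| = 1).

λ_1 = 16.1231,  λ_2 = 7.8769;  v_1 ≈ (0.9925, 0.1222)


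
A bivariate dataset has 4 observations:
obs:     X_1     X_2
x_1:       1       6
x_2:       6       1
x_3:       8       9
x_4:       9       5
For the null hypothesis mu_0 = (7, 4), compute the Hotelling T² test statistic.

Step 1 — sample mean vector:
  mean(X_1) = (1 + 6 + 8 + 9) / 4 = 24/4 = 6
  mean(X_2) = (6 + 1 + 9 + 5) / 4 = 21/4 = 5.25
  x̄ = (6, 5.25),  deviation x̄ - mu_0 = (6, 5.25) - (7, 4) = (-1, 1.25).

Step 2 — sample covariance matrix, S[i,j] = (1/(n-1)) · Σ_k (x_{k,i} - mean_i) · (x_{k,j} - mean_j), divisor n-1 = 3:
  S[X_1,X_1] = ((-5)·(-5) + (0)·(0) + (2)·(2) + (3)·(3)) / 3 = 38/3 = 12.6667
  S[X_1,X_2] = ((-5)·(0.75) + (0)·(-4.25) + (2)·(3.75) + (3)·(-0.25)) / 3 = 3/3 = 1
  S[X_2,X_2] = ((0.75)·(0.75) + (-4.25)·(-4.25) + (3.75)·(3.75) + (-0.25)·(-0.25)) / 3 = 32.75/3 = 10.9167
  S = [[12.6667, 1],
 [1, 10.9167]].

Step 3 — invert S. det(S) = 12.6667·10.9167 - (1)² = 137.2778.
  S^{-1} = (1/det) · [[d, -b], [-b, a]] = [[0.0795, -0.0073],
 [-0.0073, 0.0923]].

Step 4 — quadratic form (x̄ - mu_0)^T · S^{-1} · (x̄ - mu_0):
  S^{-1} · (x̄ - mu_0) = (-0.0886, 0.1226),
  (x̄ - mu_0)^T · [...] = (-1)·(-0.0886) + (1.25)·(0.1226) = 0.2419.

Step 5 — scale by n: T² = 4 · 0.2419 = 0.9676.

T² ≈ 0.9676


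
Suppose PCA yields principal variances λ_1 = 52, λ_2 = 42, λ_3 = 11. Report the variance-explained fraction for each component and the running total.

Step 1 — total variance = trace(Sigma) = Σ λ_i = 52 + 42 + 11 = 105.

Step 2 — fraction explained by component i = λ_i / Σ λ:
  PC1: 52/105 = 0.4952
  PC2: 42/105 = 0.4
  PC3: 11/105 = 0.1048

Step 3 — cumulative fraction after k components = (λ_1 + ... + λ_k) / Σ λ:
  k = 1: 52/105 = 0.4952
  k = 2: (52 + 42)/105 = 94/105 = 0.8952
  k = 3: (52 + 42 + 11)/105 = 105/105 = 1

Summary (fraction, with percent):

explained: PC1 0.4952 (49.52%), PC2 0.4 (40%), PC3 0.1048 (10.48%);  cumulative: 0.4952, 0.8952, 1


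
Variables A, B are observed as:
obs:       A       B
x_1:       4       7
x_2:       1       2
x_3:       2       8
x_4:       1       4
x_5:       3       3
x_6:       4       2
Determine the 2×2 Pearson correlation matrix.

Step 1 — column means:
  mean(A) = (4 + 1 + 2 + 1 + 3 + 4) / 6 = 15/6 = 2.5
  mean(B) = (7 + 2 + 8 + 4 + 3 + 2) / 6 = 26/6 = 4.3333

Step 2 — sample variances and covariances s[i,j] = (1/(n-1)) · Σ_k (x_{k,i} - mean_i) · (x_{k,j} - mean_j), with n-1 = 5:
  s[A,A] = ((1.5)·(1.5) + (-1.5)·(-1.5) + (-0.5)·(-0.5) + (-1.5)·(-1.5) + (0.5)·(0.5) + (1.5)·(1.5)) / 5 = 9.5/5 = 1.9
  s[A,B] = ((1.5)·(2.6667) + (-1.5)·(-2.3333) + (-0.5)·(3.6667) + (-1.5)·(-0.3333) + (0.5)·(-1.3333) + (1.5)·(-2.3333)) / 5 = 2/5 = 0.4
  s[B,B] = ((2.6667)·(2.6667) + (-2.3333)·(-2.3333) + (3.6667)·(3.6667) + (-0.3333)·(-0.3333) + (-1.3333)·(-1.3333) + (-2.3333)·(-2.3333)) / 5 = 33.3333/5 = 6.6667
  Sample standard deviations s_i = √(s[i,i]):
  s(A) = √(1.9) = 1.3784
  s(B) = √(6.6667) = 2.582

Step 3 — r_{ij} = s_{ij} / (s_i · s_j):
  r[A,A] = 1 (diagonal).
  r[A,B] = 0.4 / (1.3784 · 2.582) = 0.4 / 3.559 = 0.1124
  r[B,B] = 1 (diagonal).

R is symmetric with unit diagonal. Assembling:

R = [[1, 0.1124],
 [0.1124, 1]]


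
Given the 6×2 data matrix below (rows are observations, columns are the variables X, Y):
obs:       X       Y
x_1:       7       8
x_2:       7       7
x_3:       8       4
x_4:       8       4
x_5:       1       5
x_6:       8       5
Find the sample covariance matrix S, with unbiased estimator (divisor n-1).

Step 1 — column means:
  mean(X) = (7 + 7 + 8 + 8 + 1 + 8) / 6 = 39/6 = 6.5
  mean(Y) = (8 + 7 + 4 + 4 + 5 + 5) / 6 = 33/6 = 5.5

Step 2 — sample covariance S[i,j] = (1/(n-1)) · Σ_k (x_{k,i} - mean_i) · (x_{k,j} - mean_j), with n-1 = 5.
  S[X,X] = ((0.5)·(0.5) + (0.5)·(0.5) + (1.5)·(1.5) + (1.5)·(1.5) + (-5.5)·(-5.5) + (1.5)·(1.5)) / 5 = 37.5/5 = 7.5
  S[X,Y] = ((0.5)·(2.5) + (0.5)·(1.5) + (1.5)·(-1.5) + (1.5)·(-1.5) + (-5.5)·(-0.5) + (1.5)·(-0.5)) / 5 = -0.5/5 = -0.1
  S[Y,Y] = ((2.5)·(2.5) + (1.5)·(1.5) + (-1.5)·(-1.5) + (-1.5)·(-1.5) + (-0.5)·(-0.5) + (-0.5)·(-0.5)) / 5 = 13.5/5 = 2.7

S is symmetric (S[j,i] = S[i,j]). Assembling:

S = [[7.5, -0.1],
 [-0.1, 2.7]]


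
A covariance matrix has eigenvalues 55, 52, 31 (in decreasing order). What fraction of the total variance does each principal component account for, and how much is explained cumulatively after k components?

Step 1 — total variance = trace(Sigma) = Σ λ_i = 55 + 52 + 31 = 138.

Step 2 — fraction explained by component i = λ_i / Σ λ:
  PC1: 55/138 = 0.3986
  PC2: 52/138 = 0.3768
  PC3: 31/138 = 0.2246

Step 3 — cumulative fraction after k components = (λ_1 + ... + λ_k) / Σ λ:
  k = 1: 55/138 = 0.3986
  k = 2: (55 + 52)/138 = 107/138 = 0.7754
  k = 3: (55 + 52 + 31)/138 = 138/138 = 1

Summary (fraction, with percent):

explained: PC1 0.3986 (39.86%), PC2 0.3768 (37.68%), PC3 0.2246 (22.46%);  cumulative: 0.3986, 0.7754, 1


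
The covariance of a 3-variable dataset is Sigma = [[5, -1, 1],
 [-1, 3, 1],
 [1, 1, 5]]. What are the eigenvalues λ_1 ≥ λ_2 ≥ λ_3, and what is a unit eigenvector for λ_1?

Step 1 — characteristic polynomial p(λ) = det(λI - Sigma) = λ³ - tr·λ² + c_1·λ - det, where tr = trace, c_1 = sum of the principal 2×2 minors, det = det(Sigma):
  tr = 5 + 3 + 5 = 13,
  c_1 = (5·3 - (-1)²) + (5·5 - (1)²) + (3·5 - (1)²) = 14 + 24 + 14 = 52,
  det = 5·(3·5 - (1)²) - (-1)·((-1)·5 - (1)·(1)) + (1)·((-1)·(1) - 3·(1)) = 5·(14) - (-1)·(-6) + (1)·(-4) = 60.
  So p(λ) = λ³ - 13λ² + 52λ - 60.
Step 2 — look for an integer root (rational root theorem: any rational root is an integer divisor of 60). Testing λ = 2:
  p(2) = 8 - 52 + 104 - 60 = 0  ✓
  Dividing out (λ - 2): p(λ) = (λ - 2)(λ² - 11λ + 30).
Step 3 — remaining eigenvalues from the quadratic λ² - 11λ + 30 = 0:
  Δ = 11² - 4·30 = 121 - 120 = 1,  λ = (11 ± √1)/2 = (11 ± 1)/2 = 6 or 5.
  Sorted: λ_1 = 6,  λ_2 = 5,  λ_3 = 2  (check: sum = 13 = tr ✓).

Step 4 — unit eigenvector for λ_1 = 6: v spans the null space of (Sigma - λ_1 I), whose rows are
  r_1 = (-1, -1, 1),  r_2 = (-1, -3, 1),  r_3 = (1, 1, -1).
  v is orthogonal to every row, so take v ∝ r_1 × r_2 = ((-1)·(1) - (1)·(-3), (1)·(-1) - (-1)·(1), (-1)·(-3) - (-1)·(-1)) = (2, 0, 2).
  Rescale (divide by 2): u = (1, 0, 1).
  ||u|| = √((1)² + (0)² + (1)²) = √(2) ≈ 1.4142,  v_1 = u/||u|| ≈ (0.7071, 0, 0.7071) (||v_1|| = 1).

λ_1 = 6,  λ_2 = 5,  λ_3 = 2;  v_1 ≈ (0.7071, 0, 0.7071)


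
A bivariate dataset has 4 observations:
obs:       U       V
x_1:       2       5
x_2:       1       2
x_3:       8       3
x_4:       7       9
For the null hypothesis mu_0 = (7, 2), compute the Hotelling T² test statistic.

Step 1 — sample mean vector:
  mean(U) = (2 + 1 + 8 + 7) / 4 = 18/4 = 4.5
  mean(V) = (5 + 2 + 3 + 9) / 4 = 19/4 = 4.75
  x̄ = (4.5, 4.75),  deviation x̄ - mu_0 = (4.5, 4.75) - (7, 2) = (-2.5, 2.75).

Step 2 — sample covariance matrix, S[i,j] = (1/(n-1)) · Σ_k (x_{k,i} - mean_i) · (x_{k,j} - mean_j), divisor n-1 = 3:
  S[U,U] = ((-2.5)·(-2.5) + (-3.5)·(-3.5) + (3.5)·(3.5) + (2.5)·(2.5)) / 3 = 37/3 = 12.3333
  S[U,V] = ((-2.5)·(0.25) + (-3.5)·(-2.75) + (3.5)·(-1.75) + (2.5)·(4.25)) / 3 = 13.5/3 = 4.5
  S[V,V] = ((0.25)·(0.25) + (-2.75)·(-2.75) + (-1.75)·(-1.75) + (4.25)·(4.25)) / 3 = 28.75/3 = 9.5833
  S = [[12.3333, 4.5],
 [4.5, 9.5833]].

Step 3 — invert S. det(S) = 12.3333·9.5833 - (4.5)² = 97.9444.
  S^{-1} = (1/det) · [[d, -b], [-b, a]] = [[0.0978, -0.0459],
 [-0.0459, 0.1259]].

Step 4 — quadratic form (x̄ - mu_0)^T · S^{-1} · (x̄ - mu_0):
  S^{-1} · (x̄ - mu_0) = (-0.371, 0.4611),
  (x̄ - mu_0)^T · [...] = (-2.5)·(-0.371) + (2.75)·(0.4611) = 2.1955.

Step 5 — scale by n: T² = 4 · 2.1955 = 8.7822.

T² ≈ 8.7822


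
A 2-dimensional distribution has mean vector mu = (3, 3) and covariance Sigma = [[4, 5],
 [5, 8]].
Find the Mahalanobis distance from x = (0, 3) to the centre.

Step 1 — centre the observation: (x - mu) = (-3, 0).

Step 2 — invert Sigma. det(Sigma) = 4·8 - (5)² = 7.
  Sigma^{-1} = (1/det) · [[d, -b], [-b, a]] = [[1.1429, -0.7143],
 [-0.7143, 0.5714]].

Step 3 — form the quadratic (x - mu)^T · Sigma^{-1} · (x - mu):
  Sigma^{-1} · (x - mu) = (-3.4286, 2.1429).
  (x - mu)^T · [Sigma^{-1} · (x - mu)] = (-3)·(-3.4286) + (0)·(2.1429) = 10.2857.

Step 4 — take square root: d = √(10.2857) ≈ 3.2071.

d(x, mu) = √(10.2857) ≈ 3.2071


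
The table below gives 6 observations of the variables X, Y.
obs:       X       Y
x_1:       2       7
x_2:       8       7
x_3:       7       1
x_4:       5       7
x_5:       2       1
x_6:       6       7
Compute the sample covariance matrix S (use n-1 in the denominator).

Step 1 — column means:
  mean(X) = (2 + 8 + 7 + 5 + 2 + 6) / 6 = 30/6 = 5
  mean(Y) = (7 + 7 + 1 + 7 + 1 + 7) / 6 = 30/6 = 5

Step 2 — sample covariance S[i,j] = (1/(n-1)) · Σ_k (x_{k,i} - mean_i) · (x_{k,j} - mean_j), with n-1 = 5.
  S[X,X] = ((-3)·(-3) + (3)·(3) + (2)·(2) + (0)·(0) + (-3)·(-3) + (1)·(1)) / 5 = 32/5 = 6.4
  S[X,Y] = ((-3)·(2) + (3)·(2) + (2)·(-4) + (0)·(2) + (-3)·(-4) + (1)·(2)) / 5 = 6/5 = 1.2
  S[Y,Y] = ((2)·(2) + (2)·(2) + (-4)·(-4) + (2)·(2) + (-4)·(-4) + (2)·(2)) / 5 = 48/5 = 9.6

S is symmetric (S[j,i] = S[i,j]). Assembling:

S = [[6.4, 1.2],
 [1.2, 9.6]]


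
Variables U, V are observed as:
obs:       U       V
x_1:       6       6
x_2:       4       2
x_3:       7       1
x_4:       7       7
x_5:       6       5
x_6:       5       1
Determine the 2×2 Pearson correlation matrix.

Step 1 — column means:
  mean(U) = (6 + 4 + 7 + 7 + 6 + 5) / 6 = 35/6 = 5.8333
  mean(V) = (6 + 2 + 1 + 7 + 5 + 1) / 6 = 22/6 = 3.6667

Step 2 — sample variances and covariances s[i,j] = (1/(n-1)) · Σ_k (x_{k,i} - mean_i) · (x_{k,j} - mean_j), with n-1 = 5:
  s[U,U] = ((0.1667)·(0.1667) + (-1.8333)·(-1.8333) + (1.1667)·(1.1667) + (1.1667)·(1.1667) + (0.1667)·(0.1667) + (-0.8333)·(-0.8333)) / 5 = 6.8333/5 = 1.3667
  s[U,V] = ((0.1667)·(2.3333) + (-1.8333)·(-1.6667) + (1.1667)·(-2.6667) + (1.1667)·(3.3333) + (0.1667)·(1.3333) + (-0.8333)·(-2.6667)) / 5 = 6.6667/5 = 1.3333
  s[V,V] = ((2.3333)·(2.3333) + (-1.6667)·(-1.6667) + (-2.6667)·(-2.6667) + (3.3333)·(3.3333) + (1.3333)·(1.3333) + (-2.6667)·(-2.6667)) / 5 = 35.3333/5 = 7.0667
  Sample standard deviations s_i = √(s[i,i]):
  s(U) = √(1.3667) = 1.169
  s(V) = √(7.0667) = 2.6583

Step 3 — r_{ij} = s_{ij} / (s_i · s_j):
  r[U,U] = 1 (diagonal).
  r[U,V] = 1.3333 / (1.169 · 2.6583) = 1.3333 / 3.1077 = 0.429
  r[V,V] = 1 (diagonal).

R is symmetric with unit diagonal. Assembling:

R = [[1, 0.429],
 [0.429, 1]]


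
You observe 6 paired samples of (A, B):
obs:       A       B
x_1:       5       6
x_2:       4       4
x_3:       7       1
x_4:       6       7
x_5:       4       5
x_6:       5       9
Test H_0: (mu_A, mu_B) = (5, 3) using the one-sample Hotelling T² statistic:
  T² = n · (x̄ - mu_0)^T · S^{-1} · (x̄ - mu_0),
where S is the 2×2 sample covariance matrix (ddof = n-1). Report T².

Step 1 — sample mean vector:
  mean(A) = (5 + 4 + 7 + 6 + 4 + 5) / 6 = 31/6 = 5.1667
  mean(B) = (6 + 4 + 1 + 7 + 5 + 9) / 6 = 32/6 = 5.3333
  x̄ = (5.1667, 5.3333),  deviation x̄ - mu_0 = (5.1667, 5.3333) - (5, 3) = (0.1667, 2.3333).

Step 2 — sample covariance matrix, S[i,j] = (1/(n-1)) · Σ_k (x_{k,i} - mean_i) · (x_{k,j} - mean_j), divisor n-1 = 5:
  S[A,A] = ((-0.1667)·(-0.1667) + (-1.1667)·(-1.1667) + (1.8333)·(1.8333) + (0.8333)·(0.8333) + (-1.1667)·(-1.1667) + (-0.1667)·(-0.1667)) / 5 = 6.8333/5 = 1.3667
  S[A,B] = ((-0.1667)·(0.6667) + (-1.1667)·(-1.3333) + (1.8333)·(-4.3333) + (0.8333)·(1.6667) + (-1.1667)·(-0.3333) + (-0.1667)·(3.6667)) / 5 = -5.3333/5 = -1.0667
  S[B,B] = ((0.6667)·(0.6667) + (-1.3333)·(-1.3333) + (-4.3333)·(-4.3333) + (1.6667)·(1.6667) + (-0.3333)·(-0.3333) + (3.6667)·(3.6667)) / 5 = 37.3333/5 = 7.4667
  S = [[1.3667, -1.0667],
 [-1.0667, 7.4667]].

Step 3 — invert S. det(S) = 1.3667·7.4667 - (-1.0667)² = 9.0667.
  S^{-1} = (1/det) · [[d, -b], [-b, a]] = [[0.8235, 0.1176],
 [0.1176, 0.1507]].

Step 4 — quadratic form (x̄ - mu_0)^T · S^{-1} · (x̄ - mu_0):
  S^{-1} · (x̄ - mu_0) = (0.4118, 0.3713),
  (x̄ - mu_0)^T · [...] = (0.1667)·(0.4118) + (2.3333)·(0.3713) = 0.935.

Step 5 — scale by n: T² = 6 · 0.935 = 5.6103.

T² ≈ 5.6103


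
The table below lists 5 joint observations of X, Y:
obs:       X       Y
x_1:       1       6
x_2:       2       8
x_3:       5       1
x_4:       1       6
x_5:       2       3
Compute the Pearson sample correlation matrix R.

Step 1 — column means:
  mean(X) = (1 + 2 + 5 + 1 + 2) / 5 = 11/5 = 2.2
  mean(Y) = (6 + 8 + 1 + 6 + 3) / 5 = 24/5 = 4.8

Step 2 — sample variances and covariances s[i,j] = (1/(n-1)) · Σ_k (x_{k,i} - mean_i) · (x_{k,j} - mean_j), with n-1 = 4:
  s[X,X] = ((-1.2)·(-1.2) + (-0.2)·(-0.2) + (2.8)·(2.8) + (-1.2)·(-1.2) + (-0.2)·(-0.2)) / 4 = 10.8/4 = 2.7
  s[X,Y] = ((-1.2)·(1.2) + (-0.2)·(3.2) + (2.8)·(-3.8) + (-1.2)·(1.2) + (-0.2)·(-1.8)) / 4 = -13.8/4 = -3.45
  s[Y,Y] = ((1.2)·(1.2) + (3.2)·(3.2) + (-3.8)·(-3.8) + (1.2)·(1.2) + (-1.8)·(-1.8)) / 4 = 30.8/4 = 7.7
  Sample standard deviations s_i = √(s[i,i]):
  s(X) = √(2.7) = 1.6432
  s(Y) = √(7.7) = 2.7749

Step 3 — r_{ij} = s_{ij} / (s_i · s_j):
  r[X,X] = 1 (diagonal).
  r[X,Y] = -3.45 / (1.6432 · 2.7749) = -3.45 / 4.5596 = -0.7566
  r[Y,Y] = 1 (diagonal).

R is symmetric with unit diagonal. Assembling:

R = [[1, -0.7566],
 [-0.7566, 1]]


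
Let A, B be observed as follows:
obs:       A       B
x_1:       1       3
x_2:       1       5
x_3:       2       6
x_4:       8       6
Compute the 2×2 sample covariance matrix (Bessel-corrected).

Step 1 — column means:
  mean(A) = (1 + 1 + 2 + 8) / 4 = 12/4 = 3
  mean(B) = (3 + 5 + 6 + 6) / 4 = 20/4 = 5

Step 2 — sample covariance S[i,j] = (1/(n-1)) · Σ_k (x_{k,i} - mean_i) · (x_{k,j} - mean_j), with n-1 = 3.
  S[A,A] = ((-2)·(-2) + (-2)·(-2) + (-1)·(-1) + (5)·(5)) / 3 = 34/3 = 11.3333
  S[A,B] = ((-2)·(-2) + (-2)·(0) + (-1)·(1) + (5)·(1)) / 3 = 8/3 = 2.6667
  S[B,B] = ((-2)·(-2) + (0)·(0) + (1)·(1) + (1)·(1)) / 3 = 6/3 = 2

S is symmetric (S[j,i] = S[i,j]). Assembling:

S = [[11.3333, 2.6667],
 [2.6667, 2]]


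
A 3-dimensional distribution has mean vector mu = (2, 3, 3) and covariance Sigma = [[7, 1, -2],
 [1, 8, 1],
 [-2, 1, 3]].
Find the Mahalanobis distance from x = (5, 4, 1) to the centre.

Step 1 — centre the observation: (x - mu) = (3, 1, -2).

Step 2 — invert Sigma (cofactor / det for 3×3, or solve directly):
  Sigma^{-1} = [[0.1885, -0.041, 0.1393],
 [-0.041, 0.1393, -0.0738],
 [0.1393, -0.0738, 0.4508]].

Step 3 — form the quadratic (x - mu)^T · Sigma^{-1} · (x - mu):
  Sigma^{-1} · (x - mu) = (0.2459, 0.1639, -0.5574).
  (x - mu)^T · [Sigma^{-1} · (x - mu)] = (3)·(0.2459) + (1)·(0.1639) + (-2)·(-0.5574) = 2.0164.

Step 4 — take square root: d = √(2.0164) ≈ 1.42.

d(x, mu) = √(2.0164) ≈ 1.42


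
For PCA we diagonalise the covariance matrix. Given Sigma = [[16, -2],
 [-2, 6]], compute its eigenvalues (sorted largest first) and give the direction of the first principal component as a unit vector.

Step 1 — characteristic polynomial of 2×2 Sigma:
  det(Sigma - λI) = λ² - trace · λ + det = 0.
  trace = 16 + 6 = 22, det = 16·6 - (-2)² = 92.
Step 2 — discriminant:
  Δ = trace² - 4·det = 484 - 368 = 116.
Step 3 — eigenvalues:
  λ = (trace ± √Δ)/2 = (22 ± 10.7703)/2,
  λ_1 = 16.3852,  λ_2 = 5.6148.

Step 4 — unit eigenvector for λ_1: solve (Sigma - λ_1 I)v = 0. First row:
  (16 - 16.3852)·v_x + (-2)·v_y = 0, i.e. (-0.3852)·v_x + (-2)·v_y = 0,
  so v ∝ (b, λ_1 - a) = (-2, 0.3852); multiply by -1 so the first entry is positive: u = (2, -0.3852).
  ||u|| = √((2)² + (-0.3852)²) = √(4.1484) ≈ 2.0368,
  v_1 = u/||u|| ≈ (0.982, -0.1891) (||v_1|| = 1).

λ_1 = 16.3852,  λ_2 = 5.6148;  v_1 ≈ (0.982, -0.1891)


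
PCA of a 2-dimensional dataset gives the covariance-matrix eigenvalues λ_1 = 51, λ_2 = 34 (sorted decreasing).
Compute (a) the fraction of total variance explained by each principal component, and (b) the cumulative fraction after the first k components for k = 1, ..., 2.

Step 1 — total variance = trace(Sigma) = Σ λ_i = 51 + 34 = 85.

Step 2 — fraction explained by component i = λ_i / Σ λ:
  PC1: 51/85 = 0.6
  PC2: 34/85 = 0.4

Step 3 — cumulative fraction after k components = (λ_1 + ... + λ_k) / Σ λ:
  k = 1: 51/85 = 0.6
  k = 2: (51 + 34)/85 = 85/85 = 1

Summary (fraction, with percent):

explained: PC1 0.6 (60%), PC2 0.4 (40%);  cumulative: 0.6, 1


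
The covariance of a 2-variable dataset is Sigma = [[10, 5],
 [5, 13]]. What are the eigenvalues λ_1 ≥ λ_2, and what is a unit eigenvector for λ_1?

Step 1 — characteristic polynomial of 2×2 Sigma:
  det(Sigma - λI) = λ² - trace · λ + det = 0.
  trace = 10 + 13 = 23, det = 10·13 - (5)² = 105.
Step 2 — discriminant:
  Δ = trace² - 4·det = 529 - 420 = 109.
Step 3 — eigenvalues:
  λ = (trace ± √Δ)/2 = (23 ± 10.4403)/2,
  λ_1 = 16.7202,  λ_2 = 6.2798.

Step 4 — unit eigenvector for λ_1: solve (Sigma - λ_1 I)v = 0. First row:
  (10 - 16.7202)·v_x + (5)·v_y = 0, i.e. (-6.7202)·v_x + (5)·v_y = 0,
  so v ∝ (b, λ_1 - a) = (5, 6.7202) = u.
  ||u|| = √((5)² + (6.7202)²) = √(70.1605) ≈ 8.3762,
  v_1 = u/||u|| ≈ (0.5969, 0.8023) (||v_1|| = 1).

λ_1 = 16.7202,  λ_2 = 6.2798;  v_1 ≈ (0.5969, 0.8023)


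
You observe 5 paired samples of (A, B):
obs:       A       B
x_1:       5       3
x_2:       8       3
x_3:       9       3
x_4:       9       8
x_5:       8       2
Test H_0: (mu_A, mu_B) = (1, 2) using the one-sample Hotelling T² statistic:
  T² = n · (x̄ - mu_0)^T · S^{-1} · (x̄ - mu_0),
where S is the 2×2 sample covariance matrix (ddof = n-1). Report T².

Step 1 — sample mean vector:
  mean(A) = (5 + 8 + 9 + 9 + 8) / 5 = 39/5 = 7.8
  mean(B) = (3 + 3 + 3 + 8 + 2) / 5 = 19/5 = 3.8
  x̄ = (7.8, 3.8),  deviation x̄ - mu_0 = (7.8, 3.8) - (1, 2) = (6.8, 1.8).

Step 2 — sample covariance matrix, S[i,j] = (1/(n-1)) · Σ_k (x_{k,i} - mean_i) · (x_{k,j} - mean_j), divisor n-1 = 4:
  S[A,A] = ((-2.8)·(-2.8) + (0.2)·(0.2) + (1.2)·(1.2) + (1.2)·(1.2) + (0.2)·(0.2)) / 4 = 10.8/4 = 2.7
  S[A,B] = ((-2.8)·(-0.8) + (0.2)·(-0.8) + (1.2)·(-0.8) + (1.2)·(4.2) + (0.2)·(-1.8)) / 4 = 5.8/4 = 1.45
  S[B,B] = ((-0.8)·(-0.8) + (-0.8)·(-0.8) + (-0.8)·(-0.8) + (4.2)·(4.2) + (-1.8)·(-1.8)) / 4 = 22.8/4 = 5.7
  S = [[2.7, 1.45],
 [1.45, 5.7]].

Step 3 — invert S. det(S) = 2.7·5.7 - (1.45)² = 13.2875.
  S^{-1} = (1/det) · [[d, -b], [-b, a]] = [[0.429, -0.1091],
 [-0.1091, 0.2032]].

Step 4 — quadratic form (x̄ - mu_0)^T · S^{-1} · (x̄ - mu_0):
  S^{-1} · (x̄ - mu_0) = (2.7206, -0.3763),
  (x̄ - mu_0)^T · [...] = (6.8)·(2.7206) + (1.8)·(-0.3763) = 17.8228.

Step 5 — scale by n: T² = 5 · 17.8228 = 89.1138.

T² ≈ 89.1138


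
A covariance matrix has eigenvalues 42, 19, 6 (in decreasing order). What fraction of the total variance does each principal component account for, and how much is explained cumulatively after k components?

Step 1 — total variance = trace(Sigma) = Σ λ_i = 42 + 19 + 6 = 67.

Step 2 — fraction explained by component i = λ_i / Σ λ:
  PC1: 42/67 = 0.6269
  PC2: 19/67 = 0.2836
  PC3: 6/67 = 0.0896

Step 3 — cumulative fraction after k components = (λ_1 + ... + λ_k) / Σ λ:
  k = 1: 42/67 = 0.6269
  k = 2: (42 + 19)/67 = 61/67 = 0.9104
  k = 3: (42 + 19 + 6)/67 = 67/67 = 1

Summary (fraction, with percent):

explained: PC1 0.6269 (62.69%), PC2 0.2836 (28.36%), PC3 0.0896 (8.96%);  cumulative: 0.6269, 0.9104, 1


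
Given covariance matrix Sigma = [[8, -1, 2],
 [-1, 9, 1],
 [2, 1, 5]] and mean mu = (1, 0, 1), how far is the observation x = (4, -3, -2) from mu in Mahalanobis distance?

Step 1 — centre the observation: (x - mu) = (3, -3, -3).

Step 2 — invert Sigma (cofactor / det for 3×3, or solve directly):
  Sigma^{-1} = [[0.1433, 0.0228, -0.0619],
 [0.0228, 0.1173, -0.0326],
 [-0.0619, -0.0326, 0.2313]].

Step 3 — form the quadratic (x - mu)^T · Sigma^{-1} · (x - mu):
  Sigma^{-1} · (x - mu) = (0.5472, -0.1857, -0.7818).
  (x - mu)^T · [Sigma^{-1} · (x - mu)] = (3)·(0.5472) + (-3)·(-0.1857) + (-3)·(-0.7818) = 4.544.

Step 4 — take square root: d = √(4.544) ≈ 2.1317.

d(x, mu) = √(4.544) ≈ 2.1317


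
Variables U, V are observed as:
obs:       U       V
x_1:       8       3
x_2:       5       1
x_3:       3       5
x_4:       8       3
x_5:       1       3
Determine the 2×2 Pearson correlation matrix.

Step 1 — column means:
  mean(U) = (8 + 5 + 3 + 8 + 1) / 5 = 25/5 = 5
  mean(V) = (3 + 1 + 5 + 3 + 3) / 5 = 15/5 = 3

Step 2 — sample variances and covariances s[i,j] = (1/(n-1)) · Σ_k (x_{k,i} - mean_i) · (x_{k,j} - mean_j), with n-1 = 4:
  s[U,U] = ((3)·(3) + (0)·(0) + (-2)·(-2) + (3)·(3) + (-4)·(-4)) / 4 = 38/4 = 9.5
  s[U,V] = ((3)·(0) + (0)·(-2) + (-2)·(2) + (3)·(0) + (-4)·(0)) / 4 = -4/4 = -1
  s[V,V] = ((0)·(0) + (-2)·(-2) + (2)·(2) + (0)·(0) + (0)·(0)) / 4 = 8/4 = 2
  Sample standard deviations s_i = √(s[i,i]):
  s(U) = √(9.5) = 3.0822
  s(V) = √(2) = 1.4142

Step 3 — r_{ij} = s_{ij} / (s_i · s_j):
  r[U,U] = 1 (diagonal).
  r[U,V] = -1 / (3.0822 · 1.4142) = -1 / 4.3589 = -0.2294
  r[V,V] = 1 (diagonal).

R is symmetric with unit diagonal. Assembling:

R = [[1, -0.2294],
 [-0.2294, 1]]


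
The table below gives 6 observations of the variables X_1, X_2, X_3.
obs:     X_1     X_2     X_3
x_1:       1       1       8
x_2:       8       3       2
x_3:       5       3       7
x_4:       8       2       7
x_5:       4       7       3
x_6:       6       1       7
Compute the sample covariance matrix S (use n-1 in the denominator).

Step 1 — column means:
  mean(X_1) = (1 + 8 + 5 + 8 + 4 + 6) / 6 = 32/6 = 5.3333
  mean(X_2) = (1 + 3 + 3 + 2 + 7 + 1) / 6 = 17/6 = 2.8333
  mean(X_3) = (8 + 2 + 7 + 7 + 3 + 7) / 6 = 34/6 = 5.6667

Step 2 — sample covariance S[i,j] = (1/(n-1)) · Σ_k (x_{k,i} - mean_i) · (x_{k,j} - mean_j), with n-1 = 5.
  S[X_1,X_1] = ((-4.3333)·(-4.3333) + (2.6667)·(2.6667) + (-0.3333)·(-0.3333) + (2.6667)·(2.6667) + (-1.3333)·(-1.3333) + (0.6667)·(0.6667)) / 5 = 35.3333/5 = 7.0667
  S[X_1,X_2] = ((-4.3333)·(-1.8333) + (2.6667)·(0.1667) + (-0.3333)·(0.1667) + (2.6667)·(-0.8333) + (-1.3333)·(4.1667) + (0.6667)·(-1.8333)) / 5 = -0.6667/5 = -0.1333
  S[X_1,X_3] = ((-4.3333)·(2.3333) + (2.6667)·(-3.6667) + (-0.3333)·(1.3333) + (2.6667)·(1.3333) + (-1.3333)·(-2.6667) + (0.6667)·(1.3333)) / 5 = -12.3333/5 = -2.4667
  S[X_2,X_2] = ((-1.8333)·(-1.8333) + (0.1667)·(0.1667) + (0.1667)·(0.1667) + (-0.8333)·(-0.8333) + (4.1667)·(4.1667) + (-1.8333)·(-1.8333)) / 5 = 24.8333/5 = 4.9667
  S[X_2,X_3] = ((-1.8333)·(2.3333) + (0.1667)·(-3.6667) + (0.1667)·(1.3333) + (-0.8333)·(1.3333) + (4.1667)·(-2.6667) + (-1.8333)·(1.3333)) / 5 = -19.3333/5 = -3.8667
  S[X_3,X_3] = ((2.3333)·(2.3333) + (-3.6667)·(-3.6667) + (1.3333)·(1.3333) + (1.3333)·(1.3333) + (-2.6667)·(-2.6667) + (1.3333)·(1.3333)) / 5 = 31.3333/5 = 6.2667

S is symmetric (S[j,i] = S[i,j]). Assembling:

S = [[7.0667, -0.1333, -2.4667],
 [-0.1333, 4.9667, -3.8667],
 [-2.4667, -3.8667, 6.2667]]


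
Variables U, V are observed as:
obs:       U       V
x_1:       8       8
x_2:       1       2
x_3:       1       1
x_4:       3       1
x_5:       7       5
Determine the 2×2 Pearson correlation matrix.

Step 1 — column means:
  mean(U) = (8 + 1 + 1 + 3 + 7) / 5 = 20/5 = 4
  mean(V) = (8 + 2 + 1 + 1 + 5) / 5 = 17/5 = 3.4

Step 2 — sample variances and covariances s[i,j] = (1/(n-1)) · Σ_k (x_{k,i} - mean_i) · (x_{k,j} - mean_j), with n-1 = 4:
  s[U,U] = ((4)·(4) + (-3)·(-3) + (-3)·(-3) + (-1)·(-1) + (3)·(3)) / 4 = 44/4 = 11
  s[U,V] = ((4)·(4.6) + (-3)·(-1.4) + (-3)·(-2.4) + (-1)·(-2.4) + (3)·(1.6)) / 4 = 37/4 = 9.25
  s[V,V] = ((4.6)·(4.6) + (-1.4)·(-1.4) + (-2.4)·(-2.4) + (-2.4)·(-2.4) + (1.6)·(1.6)) / 4 = 37.2/4 = 9.3
  Sample standard deviations s_i = √(s[i,i]):
  s(U) = √(11) = 3.3166
  s(V) = √(9.3) = 3.0496

Step 3 — r_{ij} = s_{ij} / (s_i · s_j):
  r[U,U] = 1 (diagonal).
  r[U,V] = 9.25 / (3.3166 · 3.0496) = 9.25 / 10.1143 = 0.9145
  r[V,V] = 1 (diagonal).

R is symmetric with unit diagonal. Assembling:

R = [[1, 0.9145],
 [0.9145, 1]]


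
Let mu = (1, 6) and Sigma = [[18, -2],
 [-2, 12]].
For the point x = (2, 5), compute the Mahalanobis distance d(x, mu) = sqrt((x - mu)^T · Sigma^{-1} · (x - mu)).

Step 1 — centre the observation: (x - mu) = (1, -1).

Step 2 — invert Sigma. det(Sigma) = 18·12 - (-2)² = 212.
  Sigma^{-1} = (1/det) · [[d, -b], [-b, a]] = [[0.0566, 0.0094],
 [0.0094, 0.0849]].

Step 3 — form the quadratic (x - mu)^T · Sigma^{-1} · (x - mu):
  Sigma^{-1} · (x - mu) = (0.0472, -0.0755).
  (x - mu)^T · [Sigma^{-1} · (x - mu)] = (1)·(0.0472) + (-1)·(-0.0755) = 0.1226.

Step 4 — take square root: d = √(0.1226) ≈ 0.3502.

d(x, mu) = √(0.1226) ≈ 0.3502


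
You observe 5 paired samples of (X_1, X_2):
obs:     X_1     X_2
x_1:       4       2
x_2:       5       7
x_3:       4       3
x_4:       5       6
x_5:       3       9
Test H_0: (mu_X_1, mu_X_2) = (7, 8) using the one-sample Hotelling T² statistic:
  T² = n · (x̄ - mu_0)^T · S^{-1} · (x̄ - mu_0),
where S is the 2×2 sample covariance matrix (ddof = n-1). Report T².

Step 1 — sample mean vector:
  mean(X_1) = (4 + 5 + 4 + 5 + 3) / 5 = 21/5 = 4.2
  mean(X_2) = (2 + 7 + 3 + 6 + 9) / 5 = 27/5 = 5.4
  x̄ = (4.2, 5.4),  deviation x̄ - mu_0 = (4.2, 5.4) - (7, 8) = (-2.8, -2.6).

Step 2 — sample covariance matrix, S[i,j] = (1/(n-1)) · Σ_k (x_{k,i} - mean_i) · (x_{k,j} - mean_j), divisor n-1 = 4:
  S[X_1,X_1] = ((-0.2)·(-0.2) + (0.8)·(0.8) + (-0.2)·(-0.2) + (0.8)·(0.8) + (-1.2)·(-1.2)) / 4 = 2.8/4 = 0.7
  S[X_1,X_2] = ((-0.2)·(-3.4) + (0.8)·(1.6) + (-0.2)·(-2.4) + (0.8)·(0.6) + (-1.2)·(3.6)) / 4 = -1.4/4 = -0.35
  S[X_2,X_2] = ((-3.4)·(-3.4) + (1.6)·(1.6) + (-2.4)·(-2.4) + (0.6)·(0.6) + (3.6)·(3.6)) / 4 = 33.2/4 = 8.3
  S = [[0.7, -0.35],
 [-0.35, 8.3]].

Step 3 — invert S. det(S) = 0.7·8.3 - (-0.35)² = 5.6875.
  S^{-1} = (1/det) · [[d, -b], [-b, a]] = [[1.4593, 0.0615],
 [0.0615, 0.1231]].

Step 4 — quadratic form (x̄ - mu_0)^T · S^{-1} · (x̄ - mu_0):
  S^{-1} · (x̄ - mu_0) = (-4.2462, -0.4923),
  (x̄ - mu_0)^T · [...] = (-2.8)·(-4.2462) + (-2.6)·(-0.4923) = 13.1692.

Step 5 — scale by n: T² = 5 · 13.1692 = 65.8462.

T² ≈ 65.8462


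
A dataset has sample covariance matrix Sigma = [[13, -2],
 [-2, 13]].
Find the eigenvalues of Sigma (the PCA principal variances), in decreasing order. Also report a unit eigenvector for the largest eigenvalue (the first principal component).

Step 1 — characteristic polynomial of 2×2 Sigma:
  det(Sigma - λI) = λ² - trace · λ + det = 0.
  trace = 13 + 13 = 26, det = 13·13 - (-2)² = 165.
Step 2 — discriminant:
  Δ = trace² - 4·det = 676 - 660 = 16.
Step 3 — eigenvalues:
  λ = (trace ± √Δ)/2 = (26 ± 4)/2,
  λ_1 = 15,  λ_2 = 11.

Step 4 — unit eigenvector for λ_1: solve (Sigma - λ_1 I)v = 0. First row:
  (13 - 15)·v_x + (-2)·v_y = 0, i.e. (-2)·v_x + (-2)·v_y = 0,
  so v ∝ (b, λ_1 - a) = (-2, 2); multiply by -1 so the first entry is positive: u = (2, -2).
  ||u|| = √((2)² + (-2)²) = √(8) ≈ 2.8284,
  v_1 = u/||u|| ≈ (0.7071, -0.7071) (||v_1|| = 1).

λ_1 = 15,  λ_2 = 11;  v_1 ≈ (0.7071, -0.7071)


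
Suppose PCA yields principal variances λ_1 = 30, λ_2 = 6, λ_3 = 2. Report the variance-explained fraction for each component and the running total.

Step 1 — total variance = trace(Sigma) = Σ λ_i = 30 + 6 + 2 = 38.

Step 2 — fraction explained by component i = λ_i / Σ λ:
  PC1: 30/38 = 0.7895
  PC2: 6/38 = 0.1579
  PC3: 2/38 = 0.0526

Step 3 — cumulative fraction after k components = (λ_1 + ... + λ_k) / Σ λ:
  k = 1: 30/38 = 0.7895
  k = 2: (30 + 6)/38 = 36/38 = 0.9474
  k = 3: (30 + 6 + 2)/38 = 38/38 = 1

Summary (fraction, with percent):

explained: PC1 0.7895 (78.95%), PC2 0.1579 (15.79%), PC3 0.0526 (5.26%);  cumulative: 0.7895, 0.9474, 1


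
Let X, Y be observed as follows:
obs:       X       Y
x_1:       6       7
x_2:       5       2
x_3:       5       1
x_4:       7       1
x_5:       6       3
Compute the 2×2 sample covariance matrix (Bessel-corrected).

Step 1 — column means:
  mean(X) = (6 + 5 + 5 + 7 + 6) / 5 = 29/5 = 5.8
  mean(Y) = (7 + 2 + 1 + 1 + 3) / 5 = 14/5 = 2.8

Step 2 — sample covariance S[i,j] = (1/(n-1)) · Σ_k (x_{k,i} - mean_i) · (x_{k,j} - mean_j), with n-1 = 4.
  S[X,X] = ((0.2)·(0.2) + (-0.8)·(-0.8) + (-0.8)·(-0.8) + (1.2)·(1.2) + (0.2)·(0.2)) / 4 = 2.8/4 = 0.7
  S[X,Y] = ((0.2)·(4.2) + (-0.8)·(-0.8) + (-0.8)·(-1.8) + (1.2)·(-1.8) + (0.2)·(0.2)) / 4 = 0.8/4 = 0.2
  S[Y,Y] = ((4.2)·(4.2) + (-0.8)·(-0.8) + (-1.8)·(-1.8) + (-1.8)·(-1.8) + (0.2)·(0.2)) / 4 = 24.8/4 = 6.2

S is symmetric (S[j,i] = S[i,j]). Assembling:

S = [[0.7, 0.2],
 [0.2, 6.2]]


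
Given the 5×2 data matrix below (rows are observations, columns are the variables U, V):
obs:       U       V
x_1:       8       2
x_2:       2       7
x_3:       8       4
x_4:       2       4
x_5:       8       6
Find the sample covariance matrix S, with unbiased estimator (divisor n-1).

Step 1 — column means:
  mean(U) = (8 + 2 + 8 + 2 + 8) / 5 = 28/5 = 5.6
  mean(V) = (2 + 7 + 4 + 4 + 6) / 5 = 23/5 = 4.6

Step 2 — sample covariance S[i,j] = (1/(n-1)) · Σ_k (x_{k,i} - mean_i) · (x_{k,j} - mean_j), with n-1 = 4.
  S[U,U] = ((2.4)·(2.4) + (-3.6)·(-3.6) + (2.4)·(2.4) + (-3.6)·(-3.6) + (2.4)·(2.4)) / 4 = 43.2/4 = 10.8
  S[U,V] = ((2.4)·(-2.6) + (-3.6)·(2.4) + (2.4)·(-0.6) + (-3.6)·(-0.6) + (2.4)·(1.4)) / 4 = -10.8/4 = -2.7
  S[V,V] = ((-2.6)·(-2.6) + (2.4)·(2.4) + (-0.6)·(-0.6) + (-0.6)·(-0.6) + (1.4)·(1.4)) / 4 = 15.2/4 = 3.8

S is symmetric (S[j,i] = S[i,j]). Assembling:

S = [[10.8, -2.7],
 [-2.7, 3.8]]


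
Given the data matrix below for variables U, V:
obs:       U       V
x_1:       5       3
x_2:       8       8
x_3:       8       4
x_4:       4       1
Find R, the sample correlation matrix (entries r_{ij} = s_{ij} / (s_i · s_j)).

Step 1 — column means:
  mean(U) = (5 + 8 + 8 + 4) / 4 = 25/4 = 6.25
  mean(V) = (3 + 8 + 4 + 1) / 4 = 16/4 = 4

Step 2 — sample variances and covariances s[i,j] = (1/(n-1)) · Σ_k (x_{k,i} - mean_i) · (x_{k,j} - mean_j), with n-1 = 3:
  s[U,U] = ((-1.25)·(-1.25) + (1.75)·(1.75) + (1.75)·(1.75) + (-2.25)·(-2.25)) / 3 = 12.75/3 = 4.25
  s[U,V] = ((-1.25)·(-1) + (1.75)·(4) + (1.75)·(0) + (-2.25)·(-3)) / 3 = 15/3 = 5
  s[V,V] = ((-1)·(-1) + (4)·(4) + (0)·(0) + (-3)·(-3)) / 3 = 26/3 = 8.6667
  Sample standard deviations s_i = √(s[i,i]):
  s(U) = √(4.25) = 2.0616
  s(V) = √(8.6667) = 2.9439

Step 3 — r_{ij} = s_{ij} / (s_i · s_j):
  r[U,U] = 1 (diagonal).
  r[U,V] = 5 / (2.0616 · 2.9439) = 5 / 6.069 = 0.8239
  r[V,V] = 1 (diagonal).

R is symmetric with unit diagonal. Assembling:

R = [[1, 0.8239],
 [0.8239, 1]]


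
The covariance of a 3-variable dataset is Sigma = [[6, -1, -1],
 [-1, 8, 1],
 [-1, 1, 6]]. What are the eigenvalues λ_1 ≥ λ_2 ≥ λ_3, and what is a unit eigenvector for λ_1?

Step 1 — characteristic polynomial p(λ) = det(λI - Sigma) = λ³ - tr·λ² + c_1·λ - det, where tr = trace, c_1 = sum of the principal 2×2 minors, det = det(Sigma):
  tr = 6 + 8 + 6 = 20,
  c_1 = (6·8 - (-1)²) + (6·6 - (-1)²) + (8·6 - (1)²) = 47 + 35 + 47 = 129,
  det = 6·(8·6 - (1)²) - (-1)·((-1)·6 - (1)·(-1)) + (-1)·((-1)·(1) - 8·(-1)) = 6·(47) - (-1)·(-5) + (-1)·(7) = 270.
  So p(λ) = λ³ - 20λ² + 129λ - 270.
Step 2 — look for an integer root (rational root theorem: any rational root is an integer divisor of 270). Testing λ = 5:
  p(5) = 125 - 500 + 645 - 270 = 0  ✓
  Dividing out (λ - 5): p(λ) = (λ - 5)(λ² - 15λ + 54).
Step 3 — remaining eigenvalues from the quadratic λ² - 15λ + 54 = 0:
  Δ = 15² - 4·54 = 225 - 216 = 9,  λ = (15 ± √9)/2 = (15 ± 3)/2 = 9 or 6.
  Sorted: λ_1 = 9,  λ_2 = 6,  λ_3 = 5  (check: sum = 20 = tr ✓).

Step 4 — unit eigenvector for λ_1 = 9: v spans the null space of (Sigma - λ_1 I), whose rows are
  r_1 = (-3, -1, -1),  r_2 = (-1, -1, 1),  r_3 = (-1, 1, -3).
  v is orthogonal to every row, so take v ∝ r_1 × r_2 = ((-1)·(1) - (-1)·(-1), (-1)·(-1) - (-3)·(1), (-3)·(-1) - (-1)·(-1)) = (-2, 4, 2).
  Rescale (divide by 2; multiply by -1 so the first nonzero entry is positive): u = (1, -2, -1).
  ||u|| = √((1)² + (-2)² + (-1)²) = √(6) ≈ 2.4495,  v_1 = u/||u|| ≈ (0.4082, -0.8165, -0.4082) (||v_1|| = 1).

λ_1 = 9,  λ_2 = 6,  λ_3 = 5;  v_1 ≈ (0.4082, -0.8165, -0.4082)
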